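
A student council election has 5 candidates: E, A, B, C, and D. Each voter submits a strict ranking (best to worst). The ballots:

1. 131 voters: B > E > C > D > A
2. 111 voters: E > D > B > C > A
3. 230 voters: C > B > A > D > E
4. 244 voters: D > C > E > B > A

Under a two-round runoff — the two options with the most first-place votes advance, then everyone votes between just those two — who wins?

Round 1 first-place votes: E 111, A 0, B 131, C 230, D 244.
D and C advance.
Runoff: D is preferred to C by 355 voters; C by 361.
C wins the runoff.

C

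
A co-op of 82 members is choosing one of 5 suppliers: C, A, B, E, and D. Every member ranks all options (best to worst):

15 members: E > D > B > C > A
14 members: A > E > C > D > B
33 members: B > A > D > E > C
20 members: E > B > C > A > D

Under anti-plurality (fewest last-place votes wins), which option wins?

Last-place votes: C 33, A 15, B 14, E 0, D 20.
E is ranked last by the fewest voters, so E wins.

E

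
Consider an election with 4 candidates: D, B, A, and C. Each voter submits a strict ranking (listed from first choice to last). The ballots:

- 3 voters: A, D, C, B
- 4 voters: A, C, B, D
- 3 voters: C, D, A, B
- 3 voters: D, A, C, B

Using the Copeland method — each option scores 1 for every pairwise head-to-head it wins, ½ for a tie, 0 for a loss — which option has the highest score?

A

D: beats B; loses to A and C → score 1.
B: loses to D, A, and C → score 0.
A: beats D, B, and C → score 3.
C: beats D and B; loses to A → score 2.
A has the best pairwise record.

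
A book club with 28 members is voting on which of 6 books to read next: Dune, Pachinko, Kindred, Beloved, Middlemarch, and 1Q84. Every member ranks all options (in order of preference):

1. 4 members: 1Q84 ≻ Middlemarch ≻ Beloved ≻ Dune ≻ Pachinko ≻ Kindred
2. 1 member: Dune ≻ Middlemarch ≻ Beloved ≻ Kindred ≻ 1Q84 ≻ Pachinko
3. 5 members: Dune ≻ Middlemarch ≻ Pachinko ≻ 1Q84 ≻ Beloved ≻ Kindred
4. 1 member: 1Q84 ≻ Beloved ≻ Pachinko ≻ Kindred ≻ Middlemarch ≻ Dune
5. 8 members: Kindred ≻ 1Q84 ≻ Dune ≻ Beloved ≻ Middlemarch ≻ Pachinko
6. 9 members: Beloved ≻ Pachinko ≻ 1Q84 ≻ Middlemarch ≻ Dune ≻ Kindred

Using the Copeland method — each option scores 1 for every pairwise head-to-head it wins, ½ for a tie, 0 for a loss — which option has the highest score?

Dune: beats Pachinko and Kindred; ties Beloved and Middlemarch; loses to 1Q84 → score 3.
Pachinko: beats Kindred; ties 1Q84; loses to Dune, Beloved, and Middlemarch → score 1.5.
Kindred: loses to Dune, Pachinko, Beloved, Middlemarch, and 1Q84 → score 0.
Beloved: beats Pachinko, Kindred, and Middlemarch; ties Dune; loses to 1Q84 → score 3.5.
Middlemarch: beats Pachinko and Kindred; ties Dune; loses to Beloved and 1Q84 → score 2.5.
1Q84: beats Dune, Kindred, Beloved, and Middlemarch; ties Pachinko → score 4.5.
1Q84 has the best pairwise record.

1Q84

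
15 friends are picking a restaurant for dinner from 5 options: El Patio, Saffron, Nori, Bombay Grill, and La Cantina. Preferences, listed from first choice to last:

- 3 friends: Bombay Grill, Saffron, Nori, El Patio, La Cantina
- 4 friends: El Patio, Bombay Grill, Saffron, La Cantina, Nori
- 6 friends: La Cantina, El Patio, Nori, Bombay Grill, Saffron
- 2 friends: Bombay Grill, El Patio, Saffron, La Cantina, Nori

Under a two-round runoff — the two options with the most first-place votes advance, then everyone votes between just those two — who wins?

Round 1 first-place votes: El Patio 4, Saffron 0, Nori 0, Bombay Grill 5, La Cantina 6.
La Cantina and Bombay Grill advance.
Runoff: La Cantina is preferred to Bombay Grill by 6 voters; Bombay Grill by 9.
Bombay Grill wins the runoff.

Bombay Grill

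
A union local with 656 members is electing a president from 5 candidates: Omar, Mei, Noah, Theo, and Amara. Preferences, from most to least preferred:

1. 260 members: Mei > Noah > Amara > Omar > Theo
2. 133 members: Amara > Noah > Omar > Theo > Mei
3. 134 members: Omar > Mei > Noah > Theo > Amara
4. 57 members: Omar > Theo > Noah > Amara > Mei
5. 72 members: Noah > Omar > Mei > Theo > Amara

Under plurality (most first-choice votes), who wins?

First-place votes: Omar 191, Mei 260, Noah 72, Theo 0, Amara 133.
Mei has the most first-place votes.

Mei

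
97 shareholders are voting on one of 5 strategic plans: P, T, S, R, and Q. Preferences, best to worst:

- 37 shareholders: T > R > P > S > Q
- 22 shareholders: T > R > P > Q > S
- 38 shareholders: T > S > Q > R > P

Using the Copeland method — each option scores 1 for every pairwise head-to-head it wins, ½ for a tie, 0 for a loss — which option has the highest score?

P: beats S and Q; loses to T and R → score 2.
T: beats P, S, R, and Q → score 4.
S: beats Q; loses to P, T, and R → score 1.
R: beats P, S, and Q; loses to T → score 3.
Q: loses to P, T, S, and R → score 0.
T has the best pairwise record.

T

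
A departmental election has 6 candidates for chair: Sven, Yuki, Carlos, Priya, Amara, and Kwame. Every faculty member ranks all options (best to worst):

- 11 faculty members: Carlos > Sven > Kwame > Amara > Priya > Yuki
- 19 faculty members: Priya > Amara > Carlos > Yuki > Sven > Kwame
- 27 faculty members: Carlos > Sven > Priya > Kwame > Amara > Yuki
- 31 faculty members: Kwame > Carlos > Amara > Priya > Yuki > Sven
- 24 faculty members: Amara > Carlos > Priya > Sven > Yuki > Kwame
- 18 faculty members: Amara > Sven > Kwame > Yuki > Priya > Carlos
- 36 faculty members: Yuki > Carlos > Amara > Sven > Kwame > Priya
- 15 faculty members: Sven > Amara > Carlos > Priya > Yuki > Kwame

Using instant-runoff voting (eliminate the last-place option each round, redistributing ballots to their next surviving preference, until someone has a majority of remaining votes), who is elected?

Carlos

Round 1: Sven 15, Yuki 36, Carlos 38, Priya 19, Amara 42, Kwame 31. Eliminate Sven.
Round 2: Yuki 36, Carlos 38, Priya 19, Amara 57, Kwame 31. Eliminate Priya.
Round 3: Yuki 36, Carlos 38, Amara 76, Kwame 31. Eliminate Kwame.
Round 4: Yuki 36, Carlos 69, Amara 76. Eliminate Yuki.
Round 5: Carlos 105, Amara 76. Carlos has a majority.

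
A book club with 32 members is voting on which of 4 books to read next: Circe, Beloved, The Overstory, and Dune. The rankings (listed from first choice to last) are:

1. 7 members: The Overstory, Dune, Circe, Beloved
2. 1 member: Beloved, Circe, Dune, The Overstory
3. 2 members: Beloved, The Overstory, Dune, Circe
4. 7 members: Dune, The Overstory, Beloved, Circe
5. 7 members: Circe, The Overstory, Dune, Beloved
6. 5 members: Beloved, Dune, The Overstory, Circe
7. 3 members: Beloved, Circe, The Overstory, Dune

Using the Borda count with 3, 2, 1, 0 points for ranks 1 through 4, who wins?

Circe: 7·1 + 1·2 + 2·0 + 7·0 + 7·3 + 5·0 + 3·2 = 36
Beloved: 7·0 + 1·3 + 2·3 + 7·1 + 7·0 + 5·3 + 3·3 = 40
The Overstory: 7·3 + 1·0 + 2·2 + 7·2 + 7·2 + 5·1 + 3·1 = 61
Dune: 7·2 + 1·1 + 2·1 + 7·3 + 7·1 + 5·2 + 3·0 = 55
The Overstory has the highest Borda score (61).

The Overstory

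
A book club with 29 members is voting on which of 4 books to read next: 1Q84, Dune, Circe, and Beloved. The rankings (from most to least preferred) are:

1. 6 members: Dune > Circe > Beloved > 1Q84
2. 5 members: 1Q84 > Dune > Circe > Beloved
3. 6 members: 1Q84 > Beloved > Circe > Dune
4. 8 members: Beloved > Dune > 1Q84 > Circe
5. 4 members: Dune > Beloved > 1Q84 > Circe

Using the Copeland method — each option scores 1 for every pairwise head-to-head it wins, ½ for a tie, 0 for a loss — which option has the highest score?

Dune

1Q84: beats Circe; loses to Dune and Beloved → score 1.
Dune: beats 1Q84, Circe, and Beloved → score 3.
Circe: loses to 1Q84, Dune, and Beloved → score 0.
Beloved: beats 1Q84 and Circe; loses to Dune → score 2.
Dune has the best pairwise record.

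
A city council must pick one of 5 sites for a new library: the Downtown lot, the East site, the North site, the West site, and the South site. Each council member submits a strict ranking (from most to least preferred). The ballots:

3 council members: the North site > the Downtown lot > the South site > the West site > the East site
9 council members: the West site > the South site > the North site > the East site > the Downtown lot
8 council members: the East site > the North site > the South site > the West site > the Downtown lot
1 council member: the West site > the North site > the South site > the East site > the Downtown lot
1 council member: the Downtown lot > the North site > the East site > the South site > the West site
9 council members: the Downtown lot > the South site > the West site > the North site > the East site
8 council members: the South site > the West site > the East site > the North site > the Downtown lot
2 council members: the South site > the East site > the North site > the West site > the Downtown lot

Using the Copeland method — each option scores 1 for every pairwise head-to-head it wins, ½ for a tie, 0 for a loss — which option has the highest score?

the Downtown lot: loses to the East site, the North site, the West site, and the South site → score 0.
the East site: beats the Downtown lot; loses to the North site, the West site, and the South site → score 1.
the North site: beats the Downtown lot and the East site; loses to the West site and the South site → score 2.
the West site: beats the Downtown lot, the East site, and the North site; loses to the South site → score 3.
the South site: beats the Downtown lot, the East site, the North site, and the West site → score 4.
the South site has the best pairwise record.

the South site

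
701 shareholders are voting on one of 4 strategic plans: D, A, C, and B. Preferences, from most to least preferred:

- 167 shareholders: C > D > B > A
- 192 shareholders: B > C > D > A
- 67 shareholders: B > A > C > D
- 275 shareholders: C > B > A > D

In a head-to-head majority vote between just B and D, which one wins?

B

Voters preferring B to D: 534; preferring D to B: 167.
B wins the head-to-head.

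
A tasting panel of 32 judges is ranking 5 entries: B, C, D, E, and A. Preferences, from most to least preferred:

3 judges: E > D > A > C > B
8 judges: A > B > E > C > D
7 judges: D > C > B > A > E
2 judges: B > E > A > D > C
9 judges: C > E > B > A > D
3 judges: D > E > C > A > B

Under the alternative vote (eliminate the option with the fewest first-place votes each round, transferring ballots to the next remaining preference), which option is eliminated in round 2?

E

Round 1: B 2, C 9, D 10, E 3, A 8. Eliminate B.
Round 2: C 9, D 10, E 5, A 8. Eliminate E.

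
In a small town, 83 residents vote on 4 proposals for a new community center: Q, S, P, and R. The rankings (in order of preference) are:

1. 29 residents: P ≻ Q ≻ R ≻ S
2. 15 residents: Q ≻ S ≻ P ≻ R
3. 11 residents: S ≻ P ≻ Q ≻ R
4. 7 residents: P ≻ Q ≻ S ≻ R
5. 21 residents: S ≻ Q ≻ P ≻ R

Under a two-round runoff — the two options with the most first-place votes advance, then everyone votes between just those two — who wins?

S

Round 1 first-place votes: Q 15, S 32, P 36, R 0.
P and S advance.
Runoff: P is preferred to S by 36 voters; S by 47.
S wins the runoff.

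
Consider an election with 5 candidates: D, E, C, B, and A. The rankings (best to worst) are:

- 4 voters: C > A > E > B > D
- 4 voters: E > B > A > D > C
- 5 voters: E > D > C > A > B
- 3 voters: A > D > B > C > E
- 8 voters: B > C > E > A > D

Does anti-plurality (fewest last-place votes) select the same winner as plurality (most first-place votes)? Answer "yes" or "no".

Anti-plurality — last-place votes: D 12, E 3, C 4, B 5, A 0. Winner: A.
Plurality — first-place votes: D 0, E 9, C 4, B 8, A 3. Winner: E.
The two methods disagree.

no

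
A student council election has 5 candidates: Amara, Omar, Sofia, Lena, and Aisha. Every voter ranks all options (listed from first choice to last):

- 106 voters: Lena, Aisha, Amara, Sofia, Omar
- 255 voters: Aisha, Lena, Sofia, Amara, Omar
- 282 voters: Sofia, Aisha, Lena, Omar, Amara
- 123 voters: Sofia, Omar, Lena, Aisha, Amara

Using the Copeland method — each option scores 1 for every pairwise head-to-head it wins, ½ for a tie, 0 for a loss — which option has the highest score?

Sofia

Amara: loses to Omar, Sofia, Lena, and Aisha → score 0.
Omar: beats Amara; loses to Sofia, Lena, and Aisha → score 1.
Sofia: beats Amara, Omar, Lena, and Aisha → score 4.
Lena: beats Amara and Omar; loses to Sofia and Aisha → score 2.
Aisha: beats Amara, Omar, and Lena; loses to Sofia → score 3.
Sofia has the best pairwise record.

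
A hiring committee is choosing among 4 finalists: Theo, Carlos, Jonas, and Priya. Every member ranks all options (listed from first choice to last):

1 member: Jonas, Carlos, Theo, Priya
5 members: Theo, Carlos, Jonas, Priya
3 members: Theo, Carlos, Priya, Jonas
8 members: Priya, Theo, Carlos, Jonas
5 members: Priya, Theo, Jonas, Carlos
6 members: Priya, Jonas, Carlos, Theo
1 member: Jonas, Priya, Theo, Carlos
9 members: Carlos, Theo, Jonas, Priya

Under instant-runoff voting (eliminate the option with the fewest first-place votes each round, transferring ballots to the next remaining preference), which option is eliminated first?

Jonas

Round 1: Theo 8, Carlos 9, Jonas 2, Priya 19. Eliminate Jonas.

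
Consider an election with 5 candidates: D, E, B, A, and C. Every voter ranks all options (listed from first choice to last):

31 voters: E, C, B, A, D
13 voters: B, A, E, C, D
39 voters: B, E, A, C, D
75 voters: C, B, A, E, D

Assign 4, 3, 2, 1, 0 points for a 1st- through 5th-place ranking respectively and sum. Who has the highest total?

D: 31·0 + 13·0 + 39·0 + 75·0 = 0
E: 31·4 + 13·2 + 39·3 + 75·1 = 342
B: 31·2 + 13·4 + 39·4 + 75·3 = 495
A: 31·1 + 13·3 + 39·2 + 75·2 = 298
C: 31·3 + 13·1 + 39·1 + 75·4 = 445
B has the highest Borda score (495).

B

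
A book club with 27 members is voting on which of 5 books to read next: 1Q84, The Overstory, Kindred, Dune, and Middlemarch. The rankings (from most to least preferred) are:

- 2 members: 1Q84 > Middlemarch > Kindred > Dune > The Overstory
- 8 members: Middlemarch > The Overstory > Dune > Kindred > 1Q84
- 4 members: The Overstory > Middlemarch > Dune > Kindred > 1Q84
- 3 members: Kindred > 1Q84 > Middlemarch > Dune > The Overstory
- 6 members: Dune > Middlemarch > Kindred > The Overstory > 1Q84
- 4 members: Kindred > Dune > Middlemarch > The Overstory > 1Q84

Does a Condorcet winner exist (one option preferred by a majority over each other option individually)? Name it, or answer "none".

Middlemarch vs 1Q84: 22–5 for Middlemarch.
Middlemarch vs The Overstory: 23–4 for Middlemarch.
Middlemarch vs Kindred: 20–7 for Middlemarch.
Middlemarch vs Dune: 17–10 for Middlemarch.
Middlemarch beats every other option head-to-head.

Middlemarch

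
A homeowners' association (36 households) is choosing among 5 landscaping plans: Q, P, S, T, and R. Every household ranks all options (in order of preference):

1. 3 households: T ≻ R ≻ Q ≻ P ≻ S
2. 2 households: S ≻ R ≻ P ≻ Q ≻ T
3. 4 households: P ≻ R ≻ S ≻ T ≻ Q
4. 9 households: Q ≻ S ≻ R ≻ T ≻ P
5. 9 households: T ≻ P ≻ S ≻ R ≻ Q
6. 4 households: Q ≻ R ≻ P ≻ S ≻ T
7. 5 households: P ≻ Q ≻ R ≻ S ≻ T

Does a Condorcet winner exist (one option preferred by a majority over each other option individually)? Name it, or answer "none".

Checking pairwise contests:
P beats Q 20–16.
T beats P 21–15.
Q beats S 21–15.
Q beats T 20–16.
S beats R 20–16.
Every option loses at least one head-to-head, so there is no Condorcet winner.

none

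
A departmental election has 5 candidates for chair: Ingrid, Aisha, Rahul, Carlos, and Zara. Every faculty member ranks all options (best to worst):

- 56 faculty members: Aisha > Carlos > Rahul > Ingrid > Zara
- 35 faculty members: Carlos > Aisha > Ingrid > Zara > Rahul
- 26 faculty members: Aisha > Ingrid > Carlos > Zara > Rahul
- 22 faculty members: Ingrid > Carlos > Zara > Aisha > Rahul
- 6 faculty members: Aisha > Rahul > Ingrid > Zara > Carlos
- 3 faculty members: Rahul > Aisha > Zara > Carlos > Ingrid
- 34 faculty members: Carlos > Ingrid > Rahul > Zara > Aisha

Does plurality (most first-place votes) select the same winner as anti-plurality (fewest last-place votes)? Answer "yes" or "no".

no

Plurality — first-place votes: Ingrid 22, Aisha 88, Rahul 3, Carlos 69, Zara 0. Winner: Aisha.
Anti-plurality — last-place votes: Ingrid 3, Aisha 34, Rahul 83, Carlos 6, Zara 56. Winner: Ingrid.
The two methods disagree.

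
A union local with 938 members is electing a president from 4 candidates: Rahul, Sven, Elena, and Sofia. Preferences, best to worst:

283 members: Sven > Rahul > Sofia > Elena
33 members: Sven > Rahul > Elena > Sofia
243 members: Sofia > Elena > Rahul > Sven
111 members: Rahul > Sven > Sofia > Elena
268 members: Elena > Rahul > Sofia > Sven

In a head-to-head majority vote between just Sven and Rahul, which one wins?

Rahul

Voters preferring Sven to Rahul: 316; preferring Rahul to Sven: 622.
Rahul wins the head-to-head.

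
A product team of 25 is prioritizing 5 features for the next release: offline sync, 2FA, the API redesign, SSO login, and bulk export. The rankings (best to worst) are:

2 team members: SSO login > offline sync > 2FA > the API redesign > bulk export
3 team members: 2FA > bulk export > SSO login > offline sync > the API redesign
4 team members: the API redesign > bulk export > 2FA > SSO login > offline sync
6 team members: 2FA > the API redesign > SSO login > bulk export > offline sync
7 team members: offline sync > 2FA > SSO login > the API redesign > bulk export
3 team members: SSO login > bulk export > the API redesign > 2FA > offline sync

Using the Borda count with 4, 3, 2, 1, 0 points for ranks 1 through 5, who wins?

2FA

offline sync: 2·3 + 3·1 + 4·0 + 6·0 + 7·4 + 3·0 = 37
2FA: 2·2 + 3·4 + 4·2 + 6·4 + 7·3 + 3·1 = 72
the API redesign: 2·1 + 3·0 + 4·4 + 6·3 + 7·1 + 3·2 = 49
SSO login: 2·4 + 3·2 + 4·1 + 6·2 + 7·2 + 3·4 = 56
bulk export: 2·0 + 3·3 + 4·3 + 6·1 + 7·0 + 3·3 = 36
2FA has the highest Borda score (72).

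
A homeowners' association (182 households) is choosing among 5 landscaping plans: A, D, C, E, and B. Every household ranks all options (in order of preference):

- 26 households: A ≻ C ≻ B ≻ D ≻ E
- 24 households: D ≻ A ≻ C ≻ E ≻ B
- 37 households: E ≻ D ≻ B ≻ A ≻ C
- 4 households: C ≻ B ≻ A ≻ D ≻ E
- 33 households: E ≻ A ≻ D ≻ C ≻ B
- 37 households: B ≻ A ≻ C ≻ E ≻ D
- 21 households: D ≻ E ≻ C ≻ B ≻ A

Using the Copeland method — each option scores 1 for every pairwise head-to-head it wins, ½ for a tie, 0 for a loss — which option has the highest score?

E

A: beats D and C; ties E; loses to B → score 2.5.
D: beats C and B; loses to A and E → score 2.
C: beats B; ties E; loses to A and D → score 1.5.
E: beats D and B; ties A and C → score 3.
B: beats A; loses to D, C, and E → score 1.
E has the best pairwise record.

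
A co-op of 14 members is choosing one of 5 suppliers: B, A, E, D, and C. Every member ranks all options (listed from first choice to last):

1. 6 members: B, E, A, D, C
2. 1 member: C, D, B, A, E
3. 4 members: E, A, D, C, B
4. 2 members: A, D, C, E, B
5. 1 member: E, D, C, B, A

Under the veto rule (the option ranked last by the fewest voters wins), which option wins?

Last-place votes: B 6, A 1, E 1, D 0, C 6.
D is ranked last by the fewest voters, so D wins.

D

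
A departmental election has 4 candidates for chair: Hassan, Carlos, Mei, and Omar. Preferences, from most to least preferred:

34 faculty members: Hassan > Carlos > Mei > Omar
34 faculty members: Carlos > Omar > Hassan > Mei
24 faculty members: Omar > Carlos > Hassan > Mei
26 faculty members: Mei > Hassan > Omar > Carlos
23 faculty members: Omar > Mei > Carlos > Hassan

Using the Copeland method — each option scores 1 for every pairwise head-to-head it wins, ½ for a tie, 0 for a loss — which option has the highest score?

Omar

Hassan: beats Mei; loses to Carlos and Omar → score 1.
Carlos: beats Hassan and Mei; loses to Omar → score 2.
Mei: loses to Hassan, Carlos, and Omar → score 0.
Omar: beats Hassan, Carlos, and Mei → score 3.
Omar has the best pairwise record.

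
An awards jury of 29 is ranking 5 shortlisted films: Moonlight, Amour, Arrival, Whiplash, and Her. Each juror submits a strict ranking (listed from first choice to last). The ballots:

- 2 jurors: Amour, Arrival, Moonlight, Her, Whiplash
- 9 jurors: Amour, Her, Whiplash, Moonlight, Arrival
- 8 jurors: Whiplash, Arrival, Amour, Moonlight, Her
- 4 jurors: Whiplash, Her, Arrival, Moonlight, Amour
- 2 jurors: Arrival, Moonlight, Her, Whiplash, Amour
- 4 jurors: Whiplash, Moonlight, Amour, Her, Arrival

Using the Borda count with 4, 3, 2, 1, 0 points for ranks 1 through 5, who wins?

Moonlight: 2·2 + 9·1 + 8·1 + 4·1 + 2·3 + 4·3 = 43
Amour: 2·4 + 9·4 + 8·2 + 4·0 + 2·0 + 4·2 = 68
Arrival: 2·3 + 9·0 + 8·3 + 4·2 + 2·4 + 4·0 = 46
Whiplash: 2·0 + 9·2 + 8·4 + 4·4 + 2·1 + 4·4 = 84
Her: 2·1 + 9·3 + 8·0 + 4·3 + 2·2 + 4·1 = 49
Whiplash has the highest Borda score (84).

Whiplash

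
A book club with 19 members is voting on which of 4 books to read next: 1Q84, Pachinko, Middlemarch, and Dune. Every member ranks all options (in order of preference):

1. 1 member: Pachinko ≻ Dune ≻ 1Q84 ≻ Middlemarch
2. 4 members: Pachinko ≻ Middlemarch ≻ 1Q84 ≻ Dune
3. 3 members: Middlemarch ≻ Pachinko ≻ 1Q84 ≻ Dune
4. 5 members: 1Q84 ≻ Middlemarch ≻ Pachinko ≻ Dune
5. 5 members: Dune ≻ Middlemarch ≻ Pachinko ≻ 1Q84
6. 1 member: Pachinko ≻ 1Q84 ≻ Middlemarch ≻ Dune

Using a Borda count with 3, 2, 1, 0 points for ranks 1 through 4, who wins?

Middlemarch

1Q84: 1·1 + 4·1 + 3·1 + 5·3 + 5·0 + 1·2 = 25
Pachinko: 1·3 + 4·3 + 3·2 + 5·1 + 5·1 + 1·3 = 34
Middlemarch: 1·0 + 4·2 + 3·3 + 5·2 + 5·2 + 1·1 = 38
Dune: 1·2 + 4·0 + 3·0 + 5·0 + 5·3 + 1·0 = 17
Middlemarch has the highest Borda score (38).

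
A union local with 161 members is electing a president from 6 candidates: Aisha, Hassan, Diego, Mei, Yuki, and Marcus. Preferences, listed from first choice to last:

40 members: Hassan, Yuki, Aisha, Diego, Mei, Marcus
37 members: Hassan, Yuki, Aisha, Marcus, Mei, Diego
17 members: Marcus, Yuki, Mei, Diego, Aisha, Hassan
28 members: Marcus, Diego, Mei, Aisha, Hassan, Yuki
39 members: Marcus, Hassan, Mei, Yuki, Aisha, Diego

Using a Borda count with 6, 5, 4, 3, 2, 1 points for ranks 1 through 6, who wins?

Hassan

Aisha: 40·4 + 37·4 + 17·2 + 28·3 + 39·2 = 504
Hassan: 40·6 + 37·6 + 17·1 + 28·2 + 39·5 = 730
Diego: 40·3 + 37·1 + 17·3 + 28·5 + 39·1 = 387
Mei: 40·2 + 37·2 + 17·4 + 28·4 + 39·4 = 490
Yuki: 40·5 + 37·5 + 17·5 + 28·1 + 39·3 = 615
Marcus: 40·1 + 37·3 + 17·6 + 28·6 + 39·6 = 655
Hassan has the highest Borda score (730).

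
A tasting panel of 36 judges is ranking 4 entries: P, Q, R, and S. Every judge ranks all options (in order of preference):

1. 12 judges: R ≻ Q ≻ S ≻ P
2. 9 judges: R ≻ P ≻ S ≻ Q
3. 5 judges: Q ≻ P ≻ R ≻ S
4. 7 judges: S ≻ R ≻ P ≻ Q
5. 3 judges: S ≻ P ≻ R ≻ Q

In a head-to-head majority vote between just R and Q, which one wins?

Voters preferring R to Q: 31; preferring Q to R: 5.
R wins the head-to-head.

R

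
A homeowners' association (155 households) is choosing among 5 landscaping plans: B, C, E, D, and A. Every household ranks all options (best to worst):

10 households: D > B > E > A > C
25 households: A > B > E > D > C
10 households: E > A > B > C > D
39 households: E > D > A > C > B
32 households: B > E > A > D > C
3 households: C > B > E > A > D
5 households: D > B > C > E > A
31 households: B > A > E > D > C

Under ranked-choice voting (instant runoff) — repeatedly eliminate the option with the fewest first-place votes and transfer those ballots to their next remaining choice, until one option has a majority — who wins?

Round 1: B 63, C 3, E 49, D 15, A 25. Eliminate C.
Round 2: B 66, E 49, D 15, A 25. Eliminate D.
Round 3: B 81, E 49, A 25. B has a majority.

B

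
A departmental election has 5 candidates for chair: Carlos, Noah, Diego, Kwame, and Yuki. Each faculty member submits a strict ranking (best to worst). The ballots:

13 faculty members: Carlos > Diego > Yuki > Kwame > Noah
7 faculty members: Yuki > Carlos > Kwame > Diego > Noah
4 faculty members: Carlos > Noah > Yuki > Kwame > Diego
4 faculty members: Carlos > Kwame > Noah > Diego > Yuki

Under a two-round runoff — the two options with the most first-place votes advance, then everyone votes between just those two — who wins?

Carlos

Round 1 first-place votes: Carlos 21, Noah 0, Diego 0, Kwame 0, Yuki 7.
Carlos and Yuki advance.
Runoff: Carlos is preferred to Yuki by 21 voters; Yuki by 7.
Carlos wins the runoff.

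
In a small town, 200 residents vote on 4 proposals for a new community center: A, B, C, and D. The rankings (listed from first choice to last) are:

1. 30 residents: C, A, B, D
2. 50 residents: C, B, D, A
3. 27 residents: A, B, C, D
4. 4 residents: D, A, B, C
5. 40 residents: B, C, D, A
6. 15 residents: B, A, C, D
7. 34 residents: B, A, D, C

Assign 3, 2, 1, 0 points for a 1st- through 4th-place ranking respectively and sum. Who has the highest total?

A: 30·2 + 50·0 + 27·3 + 4·2 + 40·0 + 15·2 + 34·2 = 247
B: 30·1 + 50·2 + 27·2 + 4·1 + 40·3 + 15·3 + 34·3 = 455
C: 30·3 + 50·3 + 27·1 + 4·0 + 40·2 + 15·1 + 34·0 = 362
D: 30·0 + 50·1 + 27·0 + 4·3 + 40·1 + 15·0 + 34·1 = 136
B has the highest Borda score (455).

B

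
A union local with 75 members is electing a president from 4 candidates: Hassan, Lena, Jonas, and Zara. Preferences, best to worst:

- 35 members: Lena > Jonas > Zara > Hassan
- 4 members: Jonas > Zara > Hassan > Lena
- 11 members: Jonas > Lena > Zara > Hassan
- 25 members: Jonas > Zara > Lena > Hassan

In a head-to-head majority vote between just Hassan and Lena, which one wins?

Lena

Voters preferring Hassan to Lena: 4; preferring Lena to Hassan: 71.
Lena wins the head-to-head.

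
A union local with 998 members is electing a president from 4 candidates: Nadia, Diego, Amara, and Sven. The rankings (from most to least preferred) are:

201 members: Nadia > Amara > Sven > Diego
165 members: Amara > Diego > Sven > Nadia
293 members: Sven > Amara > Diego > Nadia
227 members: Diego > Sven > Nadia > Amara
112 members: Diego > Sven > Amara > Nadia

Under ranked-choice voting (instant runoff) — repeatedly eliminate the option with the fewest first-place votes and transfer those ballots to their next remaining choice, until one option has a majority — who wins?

Round 1: Nadia 201, Diego 339, Amara 165, Sven 293. Eliminate Amara.
Round 2: Nadia 201, Diego 504, Sven 293. Diego has a majority.

Diego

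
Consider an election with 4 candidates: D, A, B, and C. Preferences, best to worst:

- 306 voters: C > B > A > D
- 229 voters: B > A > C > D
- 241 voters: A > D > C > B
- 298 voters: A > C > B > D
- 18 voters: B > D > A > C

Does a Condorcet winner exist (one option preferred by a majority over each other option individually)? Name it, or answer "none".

Checking pairwise contests:
A beats D 1074–18.
B beats A 553–539.
C beats B 845–247.
A beats C 786–306.
Every option loses at least one head-to-head, so there is no Condorcet winner.

none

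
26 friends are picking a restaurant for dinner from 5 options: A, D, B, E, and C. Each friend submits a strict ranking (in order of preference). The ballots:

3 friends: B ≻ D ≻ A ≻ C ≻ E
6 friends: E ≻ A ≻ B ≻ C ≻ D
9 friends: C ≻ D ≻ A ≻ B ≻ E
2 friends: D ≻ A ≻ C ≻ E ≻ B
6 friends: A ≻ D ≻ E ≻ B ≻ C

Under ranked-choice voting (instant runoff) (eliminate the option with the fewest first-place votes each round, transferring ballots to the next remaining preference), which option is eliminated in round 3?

Round 1: A 6, D 2, B 3, E 6, C 9. Eliminate D.
Round 2: A 8, B 3, E 6, C 9. Eliminate B.
Round 3: A 11, E 6, C 9. Eliminate E.

E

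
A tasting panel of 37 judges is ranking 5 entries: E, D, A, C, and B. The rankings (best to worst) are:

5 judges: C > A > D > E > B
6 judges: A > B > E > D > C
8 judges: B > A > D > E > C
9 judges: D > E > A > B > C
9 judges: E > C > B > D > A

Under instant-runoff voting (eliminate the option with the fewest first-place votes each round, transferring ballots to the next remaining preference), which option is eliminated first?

C

Round 1: E 9, D 9, A 6, C 5, B 8. Eliminate C.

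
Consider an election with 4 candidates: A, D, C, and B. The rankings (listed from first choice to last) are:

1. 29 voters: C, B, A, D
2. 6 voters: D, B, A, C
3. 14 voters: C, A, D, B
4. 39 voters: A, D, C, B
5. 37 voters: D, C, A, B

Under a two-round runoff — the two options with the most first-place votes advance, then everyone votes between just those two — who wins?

Round 1 first-place votes: A 39, D 43, C 43, B 0.
C and D advance.
Runoff: C is preferred to D by 43 voters; D by 82.
D wins the runoff.

D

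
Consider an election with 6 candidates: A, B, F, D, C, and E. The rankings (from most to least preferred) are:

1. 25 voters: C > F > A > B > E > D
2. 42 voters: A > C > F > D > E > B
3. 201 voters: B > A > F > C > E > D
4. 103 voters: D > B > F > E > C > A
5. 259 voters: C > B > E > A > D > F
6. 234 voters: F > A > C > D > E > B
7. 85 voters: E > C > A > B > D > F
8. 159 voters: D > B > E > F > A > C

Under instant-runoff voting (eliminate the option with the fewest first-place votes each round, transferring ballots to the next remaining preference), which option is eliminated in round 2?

E

Round 1: A 42, B 201, F 234, D 262, C 284, E 85. Eliminate A.
Round 2: B 201, F 234, D 262, C 326, E 85. Eliminate E.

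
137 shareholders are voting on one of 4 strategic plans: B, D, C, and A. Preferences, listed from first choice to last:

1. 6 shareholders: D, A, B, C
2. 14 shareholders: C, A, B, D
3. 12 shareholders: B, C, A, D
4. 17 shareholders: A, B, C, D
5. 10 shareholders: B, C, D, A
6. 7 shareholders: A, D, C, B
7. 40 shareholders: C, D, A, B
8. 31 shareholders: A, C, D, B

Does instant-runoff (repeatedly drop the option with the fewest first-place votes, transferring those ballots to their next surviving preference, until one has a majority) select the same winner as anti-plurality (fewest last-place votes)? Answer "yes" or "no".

Instant-runoff — R1 B 22, D 6, C 54, A 55 (D out); R2 B 22, C 54, A 61 (B out); R3 C 76, A 61 (C winner). Winner: C.
Anti-plurality — last-place votes: B 78, D 43, C 6, A 10. Winner: C.
The two methods agree.

yes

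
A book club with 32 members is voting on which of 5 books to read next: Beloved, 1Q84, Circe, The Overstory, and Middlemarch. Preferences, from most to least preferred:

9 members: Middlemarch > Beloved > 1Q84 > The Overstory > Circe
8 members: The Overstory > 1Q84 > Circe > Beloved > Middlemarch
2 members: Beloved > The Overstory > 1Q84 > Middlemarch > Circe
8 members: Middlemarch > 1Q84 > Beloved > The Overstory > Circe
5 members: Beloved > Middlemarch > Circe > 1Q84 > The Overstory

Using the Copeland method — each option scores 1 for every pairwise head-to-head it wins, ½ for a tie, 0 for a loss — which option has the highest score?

Middlemarch

Beloved: beats Circe and The Overstory; ties 1Q84; loses to Middlemarch → score 2.5.
1Q84: beats Circe and The Overstory; ties Beloved; loses to Middlemarch → score 2.5.
Circe: loses to Beloved, 1Q84, The Overstory, and Middlemarch → score 0.
The Overstory: beats Circe; loses to Beloved, 1Q84, and Middlemarch → score 1.
Middlemarch: beats Beloved, 1Q84, Circe, and The Overstory → score 4.
Middlemarch has the best pairwise record.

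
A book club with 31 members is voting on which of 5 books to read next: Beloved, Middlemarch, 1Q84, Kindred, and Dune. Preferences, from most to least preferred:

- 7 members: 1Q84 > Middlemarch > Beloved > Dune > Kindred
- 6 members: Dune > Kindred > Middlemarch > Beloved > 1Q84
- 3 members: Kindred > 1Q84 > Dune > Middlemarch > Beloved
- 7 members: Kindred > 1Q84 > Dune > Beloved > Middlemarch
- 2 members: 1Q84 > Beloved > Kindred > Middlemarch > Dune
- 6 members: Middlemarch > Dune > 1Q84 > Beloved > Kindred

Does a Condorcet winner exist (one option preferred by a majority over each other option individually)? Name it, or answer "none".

none

Checking pairwise contests:
Middlemarch beats Beloved 22–9.
1Q84 beats Middlemarch 19–12.
Kindred beats 1Q84 16–15.
Dune beats Kindred 19–12.
1Q84 beats Dune 19–12.
Every option loses at least one head-to-head, so there is no Condorcet winner.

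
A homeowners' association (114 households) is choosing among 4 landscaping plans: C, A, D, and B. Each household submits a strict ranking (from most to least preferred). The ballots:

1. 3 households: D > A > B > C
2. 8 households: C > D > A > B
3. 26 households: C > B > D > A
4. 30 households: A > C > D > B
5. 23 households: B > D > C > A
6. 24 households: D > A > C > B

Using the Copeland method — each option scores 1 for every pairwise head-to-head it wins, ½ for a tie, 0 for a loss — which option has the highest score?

C: beats D and B; ties A → score 2.5.
A: beats B; ties C; loses to D → score 1.5.
D: beats A and B; loses to C → score 2.
B: loses to C, A, and D → score 0.
C has the best pairwise record.

C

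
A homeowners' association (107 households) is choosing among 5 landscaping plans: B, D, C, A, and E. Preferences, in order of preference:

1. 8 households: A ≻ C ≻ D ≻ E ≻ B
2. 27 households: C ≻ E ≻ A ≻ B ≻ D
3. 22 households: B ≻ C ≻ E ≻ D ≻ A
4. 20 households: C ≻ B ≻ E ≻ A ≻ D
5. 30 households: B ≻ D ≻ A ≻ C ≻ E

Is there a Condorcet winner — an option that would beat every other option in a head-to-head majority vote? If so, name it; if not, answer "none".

C

C vs B: 55–52 for C.
C vs D: 77–30 for C.
C vs A: 69–38 for C.
C vs E: 107–0 for C.
C beats every other option head-to-head.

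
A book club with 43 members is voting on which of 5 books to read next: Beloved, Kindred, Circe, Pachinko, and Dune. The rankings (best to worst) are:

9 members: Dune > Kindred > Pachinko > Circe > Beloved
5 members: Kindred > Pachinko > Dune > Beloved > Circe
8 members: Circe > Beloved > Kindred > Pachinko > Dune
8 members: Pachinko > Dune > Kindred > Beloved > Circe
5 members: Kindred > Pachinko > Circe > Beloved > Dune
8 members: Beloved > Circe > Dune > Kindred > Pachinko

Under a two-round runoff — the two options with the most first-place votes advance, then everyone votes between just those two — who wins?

Round 1 first-place votes: Beloved 8, Kindred 10, Circe 8, Pachinko 8, Dune 9.
Kindred and Dune advance.
Runoff: Kindred is preferred to Dune by 18 voters; Dune by 25.
Dune wins the runoff.

Dune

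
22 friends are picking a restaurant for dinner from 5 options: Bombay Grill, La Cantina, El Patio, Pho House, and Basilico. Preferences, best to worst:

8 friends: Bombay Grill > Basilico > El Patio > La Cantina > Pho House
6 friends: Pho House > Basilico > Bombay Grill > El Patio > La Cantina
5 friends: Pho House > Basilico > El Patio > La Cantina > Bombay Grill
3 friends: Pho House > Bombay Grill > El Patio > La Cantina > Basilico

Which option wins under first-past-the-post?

Pho House

First-place votes: Bombay Grill 8, La Cantina 0, El Patio 0, Pho House 14, Basilico 0.
Pho House has the most first-place votes.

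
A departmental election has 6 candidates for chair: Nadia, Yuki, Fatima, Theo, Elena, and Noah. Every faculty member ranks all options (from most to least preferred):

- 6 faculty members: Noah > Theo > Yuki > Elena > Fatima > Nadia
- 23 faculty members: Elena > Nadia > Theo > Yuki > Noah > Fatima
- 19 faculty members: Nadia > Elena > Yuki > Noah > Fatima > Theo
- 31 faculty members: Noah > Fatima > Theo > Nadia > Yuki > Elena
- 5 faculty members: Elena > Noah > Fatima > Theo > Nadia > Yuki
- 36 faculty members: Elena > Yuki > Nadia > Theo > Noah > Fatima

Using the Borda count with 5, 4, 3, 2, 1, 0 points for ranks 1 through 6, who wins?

Elena

Nadia: 6·0 + 23·4 + 19·5 + 31·2 + 5·1 + 36·3 = 362
Yuki: 6·3 + 23·2 + 19·3 + 31·1 + 5·0 + 36·4 = 296
Fatima: 6·1 + 23·0 + 19·1 + 31·4 + 5·3 + 36·0 = 164
Theo: 6·4 + 23·3 + 19·0 + 31·3 + 5·2 + 36·2 = 268
Elena: 6·2 + 23·5 + 19·4 + 31·0 + 5·5 + 36·5 = 408
Noah: 6·5 + 23·1 + 19·2 + 31·5 + 5·4 + 36·1 = 302
Elena has the highest Borda score (408).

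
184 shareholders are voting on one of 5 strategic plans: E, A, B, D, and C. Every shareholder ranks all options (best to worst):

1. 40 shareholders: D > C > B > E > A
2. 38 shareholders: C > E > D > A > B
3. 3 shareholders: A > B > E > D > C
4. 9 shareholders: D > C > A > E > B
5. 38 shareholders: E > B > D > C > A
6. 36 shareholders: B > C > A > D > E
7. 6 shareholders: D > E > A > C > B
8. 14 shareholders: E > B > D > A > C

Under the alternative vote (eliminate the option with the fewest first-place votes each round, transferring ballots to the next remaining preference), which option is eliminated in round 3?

B

Round 1: E 52, A 3, B 36, D 55, C 38. Eliminate A.
Round 2: E 52, B 39, D 55, C 38. Eliminate C.
Round 3: E 90, B 39, D 55. Eliminate B.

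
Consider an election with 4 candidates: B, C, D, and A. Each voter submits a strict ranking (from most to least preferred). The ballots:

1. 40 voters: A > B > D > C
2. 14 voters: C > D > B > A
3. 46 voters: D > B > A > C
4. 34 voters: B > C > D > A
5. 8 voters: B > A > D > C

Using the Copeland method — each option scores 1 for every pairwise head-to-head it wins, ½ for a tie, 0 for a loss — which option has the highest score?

B: beats C, D, and A → score 3.
C: loses to B, D, and A → score 0.
D: beats C and A; loses to B → score 2.
A: beats C; loses to B and D → score 1.
B has the best pairwise record.

B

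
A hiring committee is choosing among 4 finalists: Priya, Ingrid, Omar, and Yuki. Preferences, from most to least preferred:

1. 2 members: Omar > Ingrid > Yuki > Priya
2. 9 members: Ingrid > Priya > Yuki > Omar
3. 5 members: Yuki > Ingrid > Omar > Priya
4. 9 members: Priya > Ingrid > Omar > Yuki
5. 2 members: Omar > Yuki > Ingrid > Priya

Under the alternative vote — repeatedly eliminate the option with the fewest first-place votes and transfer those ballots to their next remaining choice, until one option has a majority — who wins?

Ingrid

Round 1: Priya 9, Ingrid 9, Omar 4, Yuki 5. Eliminate Omar.
Round 2: Priya 9, Ingrid 11, Yuki 7. Eliminate Yuki.
Round 3: Priya 9, Ingrid 18. Ingrid has a majority.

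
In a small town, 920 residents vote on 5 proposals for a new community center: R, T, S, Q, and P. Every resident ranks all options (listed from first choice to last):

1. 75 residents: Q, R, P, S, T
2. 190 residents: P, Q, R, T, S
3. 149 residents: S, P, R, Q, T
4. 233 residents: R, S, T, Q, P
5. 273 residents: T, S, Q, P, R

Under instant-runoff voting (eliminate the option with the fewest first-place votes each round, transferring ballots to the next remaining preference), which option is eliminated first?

Round 1: R 233, T 273, S 149, Q 75, P 190. Eliminate Q.

Q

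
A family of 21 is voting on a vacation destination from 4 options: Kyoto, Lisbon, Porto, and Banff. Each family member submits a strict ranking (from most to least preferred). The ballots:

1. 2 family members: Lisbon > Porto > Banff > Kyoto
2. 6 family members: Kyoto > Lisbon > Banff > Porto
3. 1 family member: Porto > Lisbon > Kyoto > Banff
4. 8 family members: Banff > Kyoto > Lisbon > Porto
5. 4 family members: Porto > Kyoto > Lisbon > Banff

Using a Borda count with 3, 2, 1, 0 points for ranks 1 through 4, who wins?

Kyoto: 2·0 + 6·3 + 1·1 + 8·2 + 4·2 = 43
Lisbon: 2·3 + 6·2 + 1·2 + 8·1 + 4·1 = 32
Porto: 2·2 + 6·0 + 1·3 + 8·0 + 4·3 = 19
Banff: 2·1 + 6·1 + 1·0 + 8·3 + 4·0 = 32
Kyoto has the highest Borda score (43).

Kyoto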